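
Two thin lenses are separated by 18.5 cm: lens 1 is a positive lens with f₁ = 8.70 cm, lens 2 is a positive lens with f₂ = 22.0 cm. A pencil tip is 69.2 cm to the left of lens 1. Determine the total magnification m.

m = -0.235

Lens 1: 1/d_i1 = 1/(8.70) − 1/(69.2) = 0.1005, so d_i1 = 9.951 cm; m₁ = −d_i1/d_o1 = -0.1438.
d_o2 = 18.5 − (9.951) = 8.549 cm.
Lens 2: 1/d_i2 = 1/(22.0) − 1/(8.549) = -0.07152, so d_i2 = -13.98 cm; m₂ = −d_i2/d_o2 = +1.636.
m = m₁·m₂ = (-0.1438)(+1.636) = -0.235.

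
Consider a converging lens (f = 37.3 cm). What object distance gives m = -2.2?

m = −d_i/d_o ⇒ d_i = −m·d_o.
1/f = 1/d_o + 1/d_i = 1/d_o − 1/(m·d_o) = (1 − 1/m)/d_o, so d_o = f(1 − 1/m) = (37.30)(1 − 1/(-2.2)) = 54.3 cm.

54.3 cm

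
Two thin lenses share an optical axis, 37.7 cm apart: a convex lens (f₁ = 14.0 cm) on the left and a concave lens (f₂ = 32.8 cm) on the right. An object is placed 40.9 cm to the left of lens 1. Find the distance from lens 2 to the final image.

Lens 1: 1/d_i1 = 1/f₁ − 1/d_o1 = 1/(14.0) − 1/(40.9) = 0.04698, so d_i1 = 21.29 cm.
The intermediate image is 21.29 cm to the right of lens 1, which is 37.7 − (21.29) = 16.41 cm to the left of lens 2, so d_o2 = +16.41 cm.
Lens 2 is diverging, so f₂ = −32.8 cm.
Lens 2: 1/d_i2 = 1/f₂ − 1/d_o2 = 1/(-32.8) − 1/(16.41) = -0.09143, so d_i2 = -10.9 cm.
The final image is virtual, 10.9 cm to the left of lens 2 (overall magnification ≈ -0.35).

10.9 cm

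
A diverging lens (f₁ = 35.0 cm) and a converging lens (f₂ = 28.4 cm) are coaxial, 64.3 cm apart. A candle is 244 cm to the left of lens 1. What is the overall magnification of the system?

m = -0.0536

f₁ = −35.0 cm (diverging).
Lens 1: 1/d_i1 = 1/(-35.0) − 1/(244) = -0.03267, so d_i1 = -30.61 cm; m₁ = −d_i1/d_o1 = +0.1255.
d_o2 = 64.3 − (-30.61) = 94.91 cm.
Lens 2: 1/d_i2 = 1/(28.4) − 1/(94.91) = 0.02467, so d_i2 = 40.53 cm; m₂ = −d_i2/d_o2 = -0.4270.
m = m₁·m₂ = (+0.1255)(-0.4270) = -0.0536.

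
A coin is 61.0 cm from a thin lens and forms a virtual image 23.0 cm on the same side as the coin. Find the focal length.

Virtual image ⇒ d_i = −23.0 cm.
1/f = 1/d_o + 1/d_i = 1/(61.0) + 1/(-23.0) = -0.02708, so f = -36.9 cm.
Since f is negative, the thin lens is diverging.

f = -36.9 cm (diverging)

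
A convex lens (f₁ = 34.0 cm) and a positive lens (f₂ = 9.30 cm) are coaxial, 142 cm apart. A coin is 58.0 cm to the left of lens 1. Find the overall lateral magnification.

m = +0.261

Lens 1: 1/d_i1 = 1/(34.0) − 1/(58.0) = 0.01217, so d_i1 = 82.17 cm; m₁ = −d_i1/d_o1 = -1.417.
d_o2 = 142 − (82.17) = 59.83 cm.
Lens 2: 1/d_i2 = 1/(9.30) − 1/(59.83) = 0.09081, so d_i2 = 11.01 cm; m₂ = −d_i2/d_o2 = -0.1840.
m = m₁·m₂ = (-1.417)(-0.1840) = +0.261.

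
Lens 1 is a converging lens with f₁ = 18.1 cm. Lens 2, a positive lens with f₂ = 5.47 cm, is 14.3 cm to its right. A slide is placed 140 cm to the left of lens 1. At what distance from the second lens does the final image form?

Lens 1: 1/d_i1 = 1/f₁ − 1/d_o1 = 1/(18.1) − 1/(140) = 0.04811, so d_i1 = 20.79 cm.
The intermediate image is 20.79 cm to the right of lens 1, which lies 6.490 cm to the right of lens 2 — a virtual object — so d_o2 = −6.490 cm.
Lens 2: 1/d_i2 = 1/f₂ − 1/d_o2 = 1/(5.47) − 1/(-6.490) = 0.3369, so d_i2 = 2.97 cm.
The final image is real, 2.97 cm to the right of lens 2 (overall magnification ≈ -0.068).

2.97 cm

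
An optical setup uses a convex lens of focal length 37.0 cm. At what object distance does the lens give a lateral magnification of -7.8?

41.7 cm

m = −d_i/d_o ⇒ d_i = −m·d_o.
1/f = 1/d_o + 1/d_i = 1/d_o − 1/(m·d_o) = (1 − 1/m)/d_o, so d_o = f(1 − 1/m) = (37.00)(1 − 1/(-7.8)) = 41.7 cm.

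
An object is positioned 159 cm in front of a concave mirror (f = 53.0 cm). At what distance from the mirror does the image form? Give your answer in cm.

Mirror equation: 1/s_i = 1/f − 1/s_o = 1/(53.00) − 1/(159) = 0.01887 − 0.006289 = 0.01258, so s_i = 79.5 cm.
The image is real, inverted and reduced, in front of the mirror.

79.5 cm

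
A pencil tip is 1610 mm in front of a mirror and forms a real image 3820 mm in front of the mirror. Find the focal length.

Real image ⇒ d_i = +3820 mm.
1/f = 1/d_o + 1/d_i = 1/(1610) + 1/(3820) = 0.0008829, so f = 1130 mm.
Since f is positive, the mirror is concave.

f = 1130 mm (concave)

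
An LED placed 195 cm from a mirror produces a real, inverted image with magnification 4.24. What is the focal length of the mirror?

f = 158 cm (concave)

m = −d_i/d_o ⇒ d_i = −m·d_o = −(-4.24)·(195) = 826.8 cm.
1/f = 1/d_o + 1/d_i = 1/(195) + 1/(826.8) = 0.006338, so f = 158 cm.
Since f is positive, the mirror is concave.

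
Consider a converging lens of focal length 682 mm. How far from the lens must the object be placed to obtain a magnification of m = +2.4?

m = −d_i/d_o ⇒ d_i = −m·d_o.
1/f = 1/d_o + 1/d_i = 1/d_o − 1/(m·d_o) = (1 − 1/m)/d_o, so d_o = f(1 − 1/m) = (682.0)(1 − 1/(+2.4)) = 398 mm.

398 mm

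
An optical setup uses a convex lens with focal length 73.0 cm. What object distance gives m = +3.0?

m = −d_i/d_o ⇒ d_i = −m·d_o.
1/f = 1/d_o + 1/d_i = 1/d_o − 1/(m·d_o) = (1 − 1/m)/d_o, so d_o = f(1 − 1/m) = (73.00)(1 − 1/(+3.0)) = 48.7 cm.

48.7 cm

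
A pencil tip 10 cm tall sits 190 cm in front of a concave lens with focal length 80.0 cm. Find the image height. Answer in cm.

For a concave lens, f = -80.0 cm.
1/d_i = 1/f − 1/d_o = 1/(-80.00) − 1/(190) = -0.01776, so d_i = -56.30 cm.
m = −d_i/d_o = +0.2963.
|h_i| = |m|·h_o = 0.2963 × 10 = 2.96 cm. The image is virtual, upright and reduced, on the same side as the object.

2.96 cm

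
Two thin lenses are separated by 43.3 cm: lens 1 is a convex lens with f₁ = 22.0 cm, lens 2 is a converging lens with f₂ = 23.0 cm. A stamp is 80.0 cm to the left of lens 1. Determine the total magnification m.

m = -0.869

Lens 1: 1/d_i1 = 1/(22.0) − 1/(80.0) = 0.03295, so d_i1 = 30.34 cm; m₁ = −d_i1/d_o1 = -0.3792.
d_o2 = 43.3 − (30.34) = 12.96 cm.
Lens 2: 1/d_i2 = 1/(23.0) − 1/(12.96) = -0.03368, so d_i2 = -29.69 cm; m₂ = −d_i2/d_o2 = +2.291.
m = m₁·m₂ = (-0.3792)(+2.291) = -0.869.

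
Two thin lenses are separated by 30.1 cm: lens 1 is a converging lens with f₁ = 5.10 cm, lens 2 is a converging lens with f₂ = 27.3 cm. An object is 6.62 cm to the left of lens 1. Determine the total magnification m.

Lens 1: 1/d_i1 = 1/(5.10) − 1/(6.62) = 0.04502, so d_i1 = 22.21 cm; m₁ = −d_i1/d_o1 = -3.355.
d_o2 = 30.1 − (22.21) = 7.890 cm.
Lens 2: 1/d_i2 = 1/(27.3) − 1/(7.890) = -0.09011, so d_i2 = -11.10 cm; m₂ = −d_i2/d_o2 = +1.406.
m = m₁·m₂ = (-3.355)(+1.406) = -4.72.

m = -4.72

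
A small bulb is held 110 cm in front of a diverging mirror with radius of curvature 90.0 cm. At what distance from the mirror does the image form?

31.9 cm

f = R/2 = 90.0/2 = 45.00 cm; for a diverging mirror, f = -45.00 cm.
Mirror equation: 1/q = 1/f − 1/p = 1/(-45.00) − 1/(110) = -0.02222 − 0.009091 = -0.03131, so q = -31.9 cm.
The image is virtual, upright and reduced, behind the mirror.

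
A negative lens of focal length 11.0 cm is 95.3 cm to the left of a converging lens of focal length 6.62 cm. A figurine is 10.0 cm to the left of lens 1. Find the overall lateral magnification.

f₁ = −11.0 cm (diverging).
Lens 1: 1/d_i1 = 1/(-11.0) − 1/(10.0) = -0.1909, so d_i1 = -5.238 cm; m₁ = −d_i1/d_o1 = +0.5238.
d_o2 = 95.3 − (-5.238) = 100.5 cm.
Lens 2: 1/d_i2 = 1/(6.62) − 1/(100.5) = 0.1411, so d_i2 = 7.087 cm; m₂ = −d_i2/d_o2 = -0.07052.
m = m₁·m₂ = (+0.5238)(-0.07052) = -0.0369.

m = -0.0369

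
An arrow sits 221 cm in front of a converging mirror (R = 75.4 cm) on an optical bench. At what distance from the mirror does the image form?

45.5 cm

f = R/2 = 75.4/2 = 37.70 cm.
Mirror equation: 1/q = 1/f − 1/p = 1/(37.70) − 1/(221) = 0.02653 − 0.004525 = 0.02200, so q = 45.5 cm.
The image is real, inverted and reduced, in front of the mirror.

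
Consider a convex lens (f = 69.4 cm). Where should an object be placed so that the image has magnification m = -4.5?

m = −d_i/d_o ⇒ d_i = −m·d_o.
1/f = 1/d_o + 1/d_i = 1/d_o − 1/(m·d_o) = (1 − 1/m)/d_o, so d_o = f(1 − 1/m) = (69.40)(1 − 1/(-4.5)) = 84.8 cm.

84.8 cm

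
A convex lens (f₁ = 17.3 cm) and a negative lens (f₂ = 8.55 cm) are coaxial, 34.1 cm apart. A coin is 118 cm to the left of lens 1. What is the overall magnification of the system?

m = -0.0656

Lens 1: 1/d_i1 = 1/(17.3) − 1/(118) = 0.04933, so d_i1 = 20.27 cm; m₁ = −d_i1/d_o1 = -0.1718.
d_o2 = 34.1 − (20.27) = 13.83 cm.
f₂ = −8.55 cm (diverging).
Lens 2: 1/d_i2 = 1/(-8.55) − 1/(13.83) = -0.1893, so d_i2 = -5.284 cm; m₂ = −d_i2/d_o2 = +0.3820.
m = m₁·m₂ = (-0.1718)(+0.3820) = -0.0656.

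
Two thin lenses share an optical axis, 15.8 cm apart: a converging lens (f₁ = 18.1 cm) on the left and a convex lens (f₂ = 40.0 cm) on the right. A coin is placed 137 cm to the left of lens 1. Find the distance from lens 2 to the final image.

Lens 1: 1/d_i1 = 1/f₁ − 1/d_o1 = 1/(18.1) − 1/(137) = 0.04795, so d_i1 = 20.86 cm.
The intermediate image is 20.86 cm to the right of lens 1, which lies 5.060 cm to the right of lens 2 — a virtual object — so d_o2 = −5.060 cm.
Lens 2: 1/d_i2 = 1/f₂ − 1/d_o2 = 1/(40.0) − 1/(-5.060) = 0.2226, so d_i2 = 4.49 cm.
The final image is real, 4.49 cm to the right of lens 2 (overall magnification ≈ -0.14).

4.49 cm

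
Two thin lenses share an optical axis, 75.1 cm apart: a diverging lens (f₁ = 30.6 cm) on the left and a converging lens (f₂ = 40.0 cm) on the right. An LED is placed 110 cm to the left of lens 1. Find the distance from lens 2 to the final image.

Lens 1 is diverging, so f₁ = −30.6 cm.
Lens 1: 1/d_i1 = 1/f₁ − 1/d_o1 = 1/(-30.6) − 1/(110) = -0.04177, so d_i1 = -23.94 cm.
The intermediate image is 23.94 cm to the left of lens 1 (virtual), which is 75.1 − (-23.94) = 99.04 cm to the left of lens 2, so d_o2 = +99.04 cm.
Lens 2: 1/d_i2 = 1/f₂ − 1/d_o2 = 1/(40.0) − 1/(99.04) = 0.01490, so d_i2 = 67.1 cm.
The final image is real, 67.1 cm to the right of lens 2 (overall magnification ≈ -0.15).

67.1 cm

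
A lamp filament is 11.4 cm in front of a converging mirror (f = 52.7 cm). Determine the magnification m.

m = +1.28

1/d_i = 1/f − 1/d_o = 1/(52.70) − 1/(11.4) = -0.06874, so d_i = -14.55 cm.
m = −d_i/d_o = −(-14.55)/(11.4) = +1.28.
The image is virtual, upright and enlarged, behind the mirror.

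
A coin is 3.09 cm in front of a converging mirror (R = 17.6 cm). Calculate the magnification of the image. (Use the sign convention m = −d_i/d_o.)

f = R/2 = 17.6/2 = 8.800 cm.
1/d_i = 1/f − 1/d_o = 1/(8.800) − 1/(3.09) = -0.2100, so d_i = -4.762 cm.
m = −d_i/d_o = −(-4.762)/(3.09) = +1.54.
The image is virtual, upright and enlarged, behind the mirror.

m = +1.54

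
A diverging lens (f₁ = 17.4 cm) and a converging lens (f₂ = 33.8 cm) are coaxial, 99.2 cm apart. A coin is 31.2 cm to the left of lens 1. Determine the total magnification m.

m = -0.158

f₁ = −17.4 cm (diverging).
Lens 1: 1/d_i1 = 1/(-17.4) − 1/(31.2) = -0.08952, so d_i1 = -11.17 cm; m₁ = −d_i1/d_o1 = +0.3580.
d_o2 = 99.2 − (-11.17) = 110.4 cm.
Lens 2: 1/d_i2 = 1/(33.8) − 1/(110.4) = 0.02053, so d_i2 = 48.71 cm; m₂ = −d_i2/d_o2 = -0.4413.
m = m₁·m₂ = (+0.3580)(-0.4413) = -0.158.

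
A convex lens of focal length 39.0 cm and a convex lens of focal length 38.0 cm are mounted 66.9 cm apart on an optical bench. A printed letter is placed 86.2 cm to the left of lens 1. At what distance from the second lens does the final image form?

Lens 1: 1/d_i1 = 1/f₁ − 1/d_o1 = 1/(39.0) − 1/(86.2) = 0.01404, so d_i1 = 71.22 cm.
The intermediate image is 71.22 cm to the right of lens 1, which lies 4.320 cm to the right of lens 2 — a virtual object — so d_o2 = −4.320 cm.
Lens 2: 1/d_i2 = 1/f₂ − 1/d_o2 = 1/(38.0) − 1/(-4.320) = 0.2578, so d_i2 = 3.88 cm.
The final image is real, 3.88 cm to the right of lens 2 (overall magnification ≈ -0.74).

3.88 cm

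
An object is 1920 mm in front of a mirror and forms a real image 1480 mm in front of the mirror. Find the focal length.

Real image ⇒ d_i = +1480 mm.
1/f = 1/d_o + 1/d_i = 1/(1920) + 1/(1480) = 0.001197, so f = 836 mm.
Since f is positive, the mirror is concave.

f = 836 mm (concave)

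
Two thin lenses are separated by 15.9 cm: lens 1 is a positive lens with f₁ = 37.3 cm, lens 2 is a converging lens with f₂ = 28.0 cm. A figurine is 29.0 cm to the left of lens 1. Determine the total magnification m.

Lens 1: 1/d_i1 = 1/(37.3) − 1/(29.0) = -0.007673, so d_i1 = -130.3 cm; m₁ = −d_i1/d_o1 = +4.493.
d_o2 = 15.9 − (-130.3) = 146.2 cm.
Lens 2: 1/d_i2 = 1/(28.0) − 1/(146.2) = 0.02887, so d_i2 = 34.63 cm; m₂ = −d_i2/d_o2 = -0.2369.
m = m₁·m₂ = (+4.493)(-0.2369) = -1.06.

m = -1.06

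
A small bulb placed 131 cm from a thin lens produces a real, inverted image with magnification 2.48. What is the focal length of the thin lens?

m = −d_i/d_o ⇒ d_i = −m·d_o = −(-2.48)·(131) = 324.9 cm.
1/f = 1/d_o + 1/d_i = 1/(131) + 1/(324.9) = 0.01071, so f = 93.4 cm.
Since f is positive, the thin lens is converging.

f = 93.4 cm (converging)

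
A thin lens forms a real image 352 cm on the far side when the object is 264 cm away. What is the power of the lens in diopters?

P = +0.663 D

d_i = +352 cm.
1/f = 1/d_o + 1/d_i = 1/(264) + 1/(352) = 0.006629 cm⁻¹.
f = 150.9 cm = 1.509 m, so P = 1/f = +0.663 D.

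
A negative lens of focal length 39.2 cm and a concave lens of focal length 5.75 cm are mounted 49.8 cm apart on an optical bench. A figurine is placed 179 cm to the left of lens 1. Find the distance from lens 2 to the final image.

Lens 1 is diverging, so f₁ = −39.2 cm.
Lens 1: 1/d_i1 = 1/f₁ − 1/d_o1 = 1/(-39.2) − 1/(179) = -0.03110, so d_i1 = -32.16 cm.
The intermediate image is 32.16 cm to the left of lens 1 (virtual), which is 49.8 − (-32.16) = 81.96 cm to the left of lens 2, so d_o2 = +81.96 cm.
Lens 2 is diverging, so f₂ = −5.75 cm.
Lens 2: 1/d_i2 = 1/f₂ − 1/d_o2 = 1/(-5.75) − 1/(81.96) = -0.1861, so d_i2 = -5.37 cm.
The final image is virtual, 5.37 cm to the left of lens 2 (overall magnification ≈ 0.012).

5.37 cm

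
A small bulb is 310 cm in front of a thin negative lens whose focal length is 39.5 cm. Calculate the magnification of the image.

For a negative lens, f = -39.5 cm.
1/d_i = 1/f − 1/d_o = 1/(-39.50) − 1/(310) = -0.02854, so d_i = -35.04 cm.
m = −d_i/d_o = −(-35.04)/(310) = +0.113.
The image is virtual, upright and reduced, on the same side as the object.

m = +0.113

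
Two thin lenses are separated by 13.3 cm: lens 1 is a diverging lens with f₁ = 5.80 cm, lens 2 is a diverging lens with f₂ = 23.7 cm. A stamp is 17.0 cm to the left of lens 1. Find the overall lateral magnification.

f₁ = −5.80 cm (diverging).
Lens 1: 1/d_i1 = 1/(-5.80) − 1/(17.0) = -0.2312, so d_i1 = -4.325 cm; m₁ = −d_i1/d_o1 = +0.2544.
d_o2 = 13.3 − (-4.325) = 17.62 cm.
f₂ = −23.7 cm (diverging).
Lens 2: 1/d_i2 = 1/(-23.7) − 1/(17.62) = -0.09895, so d_i2 = -10.11 cm; m₂ = −d_i2/d_o2 = +0.5736.
m = m₁·m₂ = (+0.2544)(+0.5736) = +0.146.

m = +0.146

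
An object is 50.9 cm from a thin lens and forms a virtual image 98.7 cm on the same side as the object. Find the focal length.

f = 105 cm (converging)

Virtual image ⇒ d_i = −98.7 cm.
1/f = 1/d_o + 1/d_i = 1/(50.9) + 1/(-98.7) = 0.009515, so f = 105 cm.
Since f is positive, the thin lens is converging.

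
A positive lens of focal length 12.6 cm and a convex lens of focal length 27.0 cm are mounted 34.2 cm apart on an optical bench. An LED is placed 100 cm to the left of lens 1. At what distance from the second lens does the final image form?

74.0 cm

Lens 1: 1/d_i1 = 1/f₁ − 1/d_o1 = 1/(12.6) − 1/(100) = 0.06937, so d_i1 = 14.42 cm.
The intermediate image is 14.42 cm to the right of lens 1, which is 34.2 − (14.42) = 19.78 cm to the left of lens 2, so d_o2 = +19.78 cm.
Lens 2: 1/d_i2 = 1/f₂ − 1/d_o2 = 1/(27.0) − 1/(19.78) = -0.01352, so d_i2 = -74.0 cm.
The final image is virtual, 74.0 cm to the left of lens 2 (overall magnification ≈ -0.54).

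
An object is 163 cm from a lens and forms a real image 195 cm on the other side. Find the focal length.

f = 88.8 cm (converging)

Real image ⇒ d_i = +195 cm.
1/f = 1/d_o + 1/d_i = 1/(163) + 1/(195) = 0.01126, so f = 88.8 cm.
Since f is positive, the lens is converging.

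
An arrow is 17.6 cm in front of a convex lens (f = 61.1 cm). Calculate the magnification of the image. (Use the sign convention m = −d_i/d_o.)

1/d_i = 1/f − 1/d_o = 1/(61.10) − 1/(17.6) = -0.04045, so d_i = -24.72 cm.
m = −d_i/d_o = −(-24.72)/(17.6) = +1.40.
The image is virtual, upright and enlarged, on the same side as the object.

m = +1.40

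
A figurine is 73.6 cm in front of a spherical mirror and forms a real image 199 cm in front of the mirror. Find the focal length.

f = 53.7 cm (concave)

Real image ⇒ d_i = +199 cm.
1/f = 1/d_o + 1/d_i = 1/(73.6) + 1/(199) = 0.01861, so f = 53.7 cm.
Since f is positive, the spherical mirror is concave.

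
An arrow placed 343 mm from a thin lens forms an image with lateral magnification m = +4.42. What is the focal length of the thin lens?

m = −d_i/d_o ⇒ d_i = −m·d_o = −(+4.42)·(343) = -1516 mm.
1/f = 1/d_o + 1/d_i = 1/(343) + 1/(-1516) = 0.002256, so f = 443 mm.
Since f is positive, the thin lens is converging.

f = 443 mm (converging)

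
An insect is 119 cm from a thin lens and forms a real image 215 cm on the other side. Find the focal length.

Real image ⇒ d_i = +215 cm.
1/f = 1/d_o + 1/d_i = 1/(119) + 1/(215) = 0.01305, so f = 76.6 cm.
Since f is positive, the thin lens is converging.

f = 76.6 cm (converging)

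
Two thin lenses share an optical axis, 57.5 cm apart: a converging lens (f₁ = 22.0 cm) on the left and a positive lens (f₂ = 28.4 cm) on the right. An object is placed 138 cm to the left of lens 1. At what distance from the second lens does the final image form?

304 cm

Lens 1: 1/d_i1 = 1/f₁ − 1/d_o1 = 1/(22.0) − 1/(138) = 0.03821, so d_i1 = 26.17 cm.
The intermediate image is 26.17 cm to the right of lens 1, which is 57.5 − (26.17) = 31.33 cm to the left of lens 2, so d_o2 = +31.33 cm.
Lens 2: 1/d_i2 = 1/f₂ − 1/d_o2 = 1/(28.4) − 1/(31.33) = 0.003293, so d_i2 = 304 cm.
The final image is real, 304 cm to the right of lens 2 (overall magnification ≈ 1.8).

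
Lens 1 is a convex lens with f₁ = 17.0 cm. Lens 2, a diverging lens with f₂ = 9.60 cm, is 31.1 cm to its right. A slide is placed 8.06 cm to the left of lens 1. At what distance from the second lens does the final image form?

7.96 cm

Lens 1: 1/d_i1 = 1/f₁ − 1/d_o1 = 1/(17.0) − 1/(8.06) = -0.06525, so d_i1 = -15.33 cm.
The intermediate image is 15.33 cm to the left of lens 1 (virtual), which is 31.1 − (-15.33) = 46.43 cm to the left of lens 2, so d_o2 = +46.43 cm.
Lens 2 is diverging, so f₂ = −9.60 cm.
Lens 2: 1/d_i2 = 1/f₂ − 1/d_o2 = 1/(-9.60) − 1/(46.43) = -0.1257, so d_i2 = -7.96 cm.
The final image is virtual, 7.96 cm to the left of lens 2 (overall magnification ≈ 0.33).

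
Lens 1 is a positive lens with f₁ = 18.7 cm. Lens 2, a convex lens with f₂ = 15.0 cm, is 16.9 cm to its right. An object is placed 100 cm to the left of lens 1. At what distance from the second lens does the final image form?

Lens 1: 1/d_i1 = 1/f₁ − 1/d_o1 = 1/(18.7) − 1/(100) = 0.04348, so d_i1 = 23.00 cm.
The intermediate image is 23.00 cm to the right of lens 1, which lies 6.100 cm to the right of lens 2 — a virtual object — so d_o2 = −6.100 cm.
Lens 2: 1/d_i2 = 1/f₂ − 1/d_o2 = 1/(15.0) − 1/(-6.100) = 0.2306, so d_i2 = 4.34 cm.
The final image is real, 4.34 cm to the right of lens 2 (overall magnification ≈ -0.16).

4.34 cm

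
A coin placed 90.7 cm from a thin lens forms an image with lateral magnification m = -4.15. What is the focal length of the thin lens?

m = −d_i/d_o ⇒ d_i = −m·d_o = −(-4.15)·(90.7) = 376.4 cm.
1/f = 1/d_o + 1/d_i = 1/(90.7) + 1/(376.4) = 0.01368, so f = 73.1 cm.
Since f is positive, the thin lens is converging.

f = 73.1 cm (converging)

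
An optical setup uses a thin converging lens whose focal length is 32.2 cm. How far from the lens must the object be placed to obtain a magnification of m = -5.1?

m = −d_i/d_o ⇒ d_i = −m·d_o.
1/f = 1/d_o + 1/d_i = 1/d_o − 1/(m·d_o) = (1 − 1/m)/d_o, so d_o = f(1 − 1/m) = (32.20)(1 − 1/(-5.1)) = 38.5 cm.

38.5 cm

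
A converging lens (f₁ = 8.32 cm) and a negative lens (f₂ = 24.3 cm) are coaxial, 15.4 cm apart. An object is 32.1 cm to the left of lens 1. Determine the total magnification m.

Lens 1: 1/d_i1 = 1/(8.32) − 1/(32.1) = 0.08904, so d_i1 = 11.23 cm; m₁ = −d_i1/d_o1 = -0.3498.
d_o2 = 15.4 − (11.23) = 4.170 cm.
f₂ = −24.3 cm (diverging).
Lens 2: 1/d_i2 = 1/(-24.3) − 1/(4.170) = -0.2810, so d_i2 = -3.559 cm; m₂ = −d_i2/d_o2 = +0.8535.
m = m₁·m₂ = (-0.3498)(+0.8535) = -0.299.

m = -0.299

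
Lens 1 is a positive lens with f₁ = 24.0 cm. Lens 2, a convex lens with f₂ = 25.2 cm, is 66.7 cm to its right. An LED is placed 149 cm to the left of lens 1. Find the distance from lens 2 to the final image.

Lens 1: 1/d_i1 = 1/f₁ − 1/d_o1 = 1/(24.0) − 1/(149) = 0.03496, so d_i1 = 28.61 cm.
The intermediate image is 28.61 cm to the right of lens 1, which is 66.7 − (28.61) = 38.09 cm to the left of lens 2, so d_o2 = +38.09 cm.
Lens 2: 1/d_i2 = 1/f₂ − 1/d_o2 = 1/(25.2) − 1/(38.09) = 0.01343, so d_i2 = 74.5 cm.
The final image is real, 74.5 cm to the right of lens 2 (overall magnification ≈ 0.38).

74.5 cm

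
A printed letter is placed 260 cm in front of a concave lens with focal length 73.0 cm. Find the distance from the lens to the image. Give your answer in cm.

57.0 cm

For a concave lens, f = -73.0 cm.
Lens equation: 1/d_i = 1/f − 1/d_o = 1/(-73.00) − 1/(260) = -0.01370 − 0.003846 = -0.01754, so d_i = -57.0 cm.
The image is virtual, upright and reduced, on the same side as the object.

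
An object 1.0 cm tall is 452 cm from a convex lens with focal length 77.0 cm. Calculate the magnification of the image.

1/d_i = 1/f − 1/d_o = 1/(77.00) − 1/(452) = 0.01077, so d_i = 92.81 cm.
m = −d_i/d_o = −(92.81)/(452) = -0.205.
The image is real, inverted and reduced, on the far side of the lens.

m = -0.205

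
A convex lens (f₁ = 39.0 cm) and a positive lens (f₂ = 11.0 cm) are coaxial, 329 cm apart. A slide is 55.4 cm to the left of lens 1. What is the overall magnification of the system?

m = +0.140

Lens 1: 1/d_i1 = 1/(39.0) − 1/(55.4) = 0.007590, so d_i1 = 131.7 cm; m₁ = −d_i1/d_o1 = -2.377.
d_o2 = 329 − (131.7) = 197.3 cm.
Lens 2: 1/d_i2 = 1/(11.0) − 1/(197.3) = 0.08584, so d_i2 = 11.65 cm; m₂ = −d_i2/d_o2 = -0.05904.
m = m₁·m₂ = (-2.377)(-0.05904) = +0.140.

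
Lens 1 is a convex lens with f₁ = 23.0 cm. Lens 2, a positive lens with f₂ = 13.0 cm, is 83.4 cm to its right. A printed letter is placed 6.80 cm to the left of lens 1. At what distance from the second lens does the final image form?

15.1 cm

Lens 1: 1/d_i1 = 1/f₁ − 1/d_o1 = 1/(23.0) − 1/(6.80) = -0.1036, so d_i1 = -9.654 cm.
The intermediate image is 9.654 cm to the left of lens 1 (virtual), which is 83.4 − (-9.654) = 93.05 cm to the left of lens 2, so d_o2 = +93.05 cm.
Lens 2: 1/d_i2 = 1/f₂ − 1/d_o2 = 1/(13.0) − 1/(93.05) = 0.06618, so d_i2 = 15.1 cm.
The final image is real, 15.1 cm to the right of lens 2 (overall magnification ≈ -0.23).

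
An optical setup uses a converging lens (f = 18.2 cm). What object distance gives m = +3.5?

13.0 cm

m = −d_i/d_o ⇒ d_i = −m·d_o.
1/f = 1/d_o + 1/d_i = 1/d_o − 1/(m·d_o) = (1 − 1/m)/d_o, so d_o = f(1 − 1/m) = (18.20)(1 − 1/(+3.5)) = 13.0 cm.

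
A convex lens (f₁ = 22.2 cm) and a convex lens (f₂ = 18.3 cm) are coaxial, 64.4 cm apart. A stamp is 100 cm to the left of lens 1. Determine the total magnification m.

m = +0.297

Lens 1: 1/d_i1 = 1/(22.2) − 1/(100) = 0.03505, so d_i1 = 28.53 cm; m₁ = −d_i1/d_o1 = -0.2853.
d_o2 = 64.4 − (28.53) = 35.87 cm.
Lens 2: 1/d_i2 = 1/(18.3) − 1/(35.87) = 0.02677, so d_i2 = 37.36 cm; m₂ = −d_i2/d_o2 = -1.042.
m = m₁·m₂ = (-0.2853)(-1.042) = +0.297.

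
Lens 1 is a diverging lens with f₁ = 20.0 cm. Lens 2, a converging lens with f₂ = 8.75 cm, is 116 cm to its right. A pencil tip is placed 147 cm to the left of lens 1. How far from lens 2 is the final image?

Lens 1 is diverging, so f₁ = −20.0 cm.
Lens 1: 1/d_i1 = 1/f₁ − 1/d_o1 = 1/(-20.0) − 1/(147) = -0.05680, so d_i1 = -17.60 cm.
The intermediate image is 17.60 cm to the left of lens 1 (virtual), which is 116 − (-17.60) = 133.6 cm to the left of lens 2, so d_o2 = +133.6 cm.
Lens 2: 1/d_i2 = 1/f₂ − 1/d_o2 = 1/(8.75) − 1/(133.6) = 0.1068, so d_i2 = 9.36 cm.
The final image is real, 9.36 cm to the right of lens 2 (overall magnification ≈ -0.0084).

9.36 cm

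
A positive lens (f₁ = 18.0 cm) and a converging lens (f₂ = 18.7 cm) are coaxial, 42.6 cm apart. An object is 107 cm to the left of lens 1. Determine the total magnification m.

m = +1.67

Lens 1: 1/d_i1 = 1/(18.0) − 1/(107) = 0.04621, so d_i1 = 21.64 cm; m₁ = −d_i1/d_o1 = -0.2022.
d_o2 = 42.6 − (21.64) = 20.96 cm.
Lens 2: 1/d_i2 = 1/(18.7) − 1/(20.96) = 0.005766, so d_i2 = 173.4 cm; m₂ = −d_i2/d_o2 = -8.274.
m = m₁·m₂ = (-0.2022)(-8.274) = +1.67.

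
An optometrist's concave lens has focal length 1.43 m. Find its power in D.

P = -0.699 D

For a concave lens, f = −1.43 m.
P = 1/f = 1/(-1.43 m) = -0.699 D.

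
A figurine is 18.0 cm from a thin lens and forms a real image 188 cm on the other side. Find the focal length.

f = 16.4 cm (converging)

Real image ⇒ d_i = +188 cm.
1/f = 1/d_o + 1/d_i = 1/(18.0) + 1/(188) = 0.06087, so f = 16.4 cm.
Since f is positive, the thin lens is converging.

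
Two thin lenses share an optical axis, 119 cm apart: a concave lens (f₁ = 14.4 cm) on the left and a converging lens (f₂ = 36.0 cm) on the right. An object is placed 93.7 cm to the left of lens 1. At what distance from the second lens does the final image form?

Lens 1 is diverging, so f₁ = −14.4 cm.
Lens 1: 1/d_i1 = 1/f₁ − 1/d_o1 = 1/(-14.4) − 1/(93.7) = -0.08012, so d_i1 = -12.48 cm.
The intermediate image is 12.48 cm to the left of lens 1 (virtual), which is 119 − (-12.48) = 131.5 cm to the left of lens 2, so d_o2 = +131.5 cm.
Lens 2: 1/d_i2 = 1/f₂ − 1/d_o2 = 1/(36.0) − 1/(131.5) = 0.02017, so d_i2 = 49.6 cm.
The final image is real, 49.6 cm to the right of lens 2 (overall magnification ≈ -0.050).

49.6 cm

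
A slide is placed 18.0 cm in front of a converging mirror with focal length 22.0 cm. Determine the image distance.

Mirror equation: 1/s_i = 1/f − 1/s_o = 1/(22.00) − 1/(18.0) = 0.04545 − 0.05556 = -0.01010, so s_i = -99.0 cm.
The image is virtual, upright and enlarged, behind the mirror.

99.0 cm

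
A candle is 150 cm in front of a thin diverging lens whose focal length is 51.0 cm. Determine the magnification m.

m = +0.254

For a diverging lens, f = -51.0 cm.
1/d_i = 1/f − 1/d_o = 1/(-51.00) − 1/(150) = -0.02627, so d_i = -38.06 cm.
m = −d_i/d_o = −(-38.06)/(150) = +0.254.
The image is virtual, upright and reduced, on the same side as the object.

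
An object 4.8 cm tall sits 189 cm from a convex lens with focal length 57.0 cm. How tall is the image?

1/d_i = 1/f − 1/d_o = 1/(57.00) − 1/(189) = 0.01225, so d_i = 81.61 cm.
m = −d_i/d_o = -0.4318.
|h_i| = |m|·h_o = 0.4318 × 4.8 = 2.07 cm. The image is real, inverted and reduced, on the far side of the lens.

2.07 cm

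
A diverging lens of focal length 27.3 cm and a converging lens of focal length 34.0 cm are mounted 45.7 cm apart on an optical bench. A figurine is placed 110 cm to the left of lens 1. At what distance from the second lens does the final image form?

68.4 cm

Lens 1 is diverging, so f₁ = −27.3 cm.
Lens 1: 1/d_i1 = 1/f₁ − 1/d_o1 = 1/(-27.3) − 1/(110) = -0.04572, so d_i1 = -21.87 cm.
The intermediate image is 21.87 cm to the left of lens 1 (virtual), which is 45.7 − (-21.87) = 67.57 cm to the left of lens 2, so d_o2 = +67.57 cm.
Lens 2: 1/d_i2 = 1/f₂ − 1/d_o2 = 1/(34.0) − 1/(67.57) = 0.01461, so d_i2 = 68.4 cm.
The final image is real, 68.4 cm to the right of lens 2 (overall magnification ≈ -0.20).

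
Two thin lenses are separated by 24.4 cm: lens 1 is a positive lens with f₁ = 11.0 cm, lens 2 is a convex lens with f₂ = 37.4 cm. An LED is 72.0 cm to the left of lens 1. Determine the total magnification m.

Lens 1: 1/d_i1 = 1/(11.0) − 1/(72.0) = 0.07702, so d_i1 = 12.98 cm; m₁ = −d_i1/d_o1 = -0.1803.
d_o2 = 24.4 − (12.98) = 11.42 cm.
Lens 2: 1/d_i2 = 1/(37.4) − 1/(11.42) = -0.06083, so d_i2 = -16.44 cm; m₂ = −d_i2/d_o2 = +1.440.
m = m₁·m₂ = (-0.1803)(+1.440) = -0.260.

m = -0.260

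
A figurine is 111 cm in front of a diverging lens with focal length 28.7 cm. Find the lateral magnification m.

m = +0.205

For a diverging lens, f = -28.7 cm.
1/d_i = 1/f − 1/d_o = 1/(-28.70) − 1/(111) = -0.04385, so d_i = -22.80 cm.
m = −d_i/d_o = −(-22.80)/(111) = +0.205.
The image is virtual, upright and reduced, on the same side as the object.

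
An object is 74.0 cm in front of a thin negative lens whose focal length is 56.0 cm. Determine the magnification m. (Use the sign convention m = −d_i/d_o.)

For a negative lens, f = -56.0 cm.
1/d_i = 1/f − 1/d_o = 1/(-56.00) − 1/(74.0) = -0.03137, so d_i = -31.88 cm.
m = −d_i/d_o = −(-31.88)/(74.0) = +0.431.
The image is virtual, upright and reduced, on the same side as the object.

m = +0.431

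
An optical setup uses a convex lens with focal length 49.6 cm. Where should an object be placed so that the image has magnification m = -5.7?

m = −d_i/d_o ⇒ d_i = −m·d_o.
1/f = 1/d_o + 1/d_i = 1/d_o − 1/(m·d_o) = (1 − 1/m)/d_o, so d_o = f(1 − 1/m) = (49.60)(1 − 1/(-5.7)) = 58.3 cm.

58.3 cm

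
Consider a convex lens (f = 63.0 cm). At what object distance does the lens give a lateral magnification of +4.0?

47.2 cm

m = −d_i/d_o ⇒ d_i = −m·d_o.
1/f = 1/d_o + 1/d_i = 1/d_o − 1/(m·d_o) = (1 − 1/m)/d_o, so d_o = f(1 − 1/m) = (63.00)(1 − 1/(+4.0)) = 47.2 cm.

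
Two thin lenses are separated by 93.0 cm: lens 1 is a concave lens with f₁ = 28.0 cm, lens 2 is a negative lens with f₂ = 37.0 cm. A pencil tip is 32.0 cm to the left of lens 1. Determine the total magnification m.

m = +0.119

f₁ = −28.0 cm (diverging).
Lens 1: 1/d_i1 = 1/(-28.0) − 1/(32.0) = -0.06696, so d_i1 = -14.93 cm; m₁ = −d_i1/d_o1 = +0.4666.
d_o2 = 93.0 − (-14.93) = 107.9 cm.
f₂ = −37.0 cm (diverging).
Lens 2: 1/d_i2 = 1/(-37.0) − 1/(107.9) = -0.03629, so d_i2 = -27.55 cm; m₂ = −d_i2/d_o2 = +0.2553.
m = m₁·m₂ = (+0.4666)(+0.2553) = +0.119.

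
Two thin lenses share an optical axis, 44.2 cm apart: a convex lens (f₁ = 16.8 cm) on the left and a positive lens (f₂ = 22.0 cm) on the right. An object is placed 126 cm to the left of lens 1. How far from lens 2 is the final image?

194 cm

Lens 1: 1/d_i1 = 1/f₁ − 1/d_o1 = 1/(16.8) − 1/(126) = 0.05159, so d_i1 = 19.38 cm.
The intermediate image is 19.38 cm to the right of lens 1, which is 44.2 − (19.38) = 24.82 cm to the left of lens 2, so d_o2 = +24.82 cm.
Lens 2: 1/d_i2 = 1/f₂ − 1/d_o2 = 1/(22.0) − 1/(24.82) = 0.005164, so d_i2 = 194 cm.
The final image is real, 194 cm to the right of lens 2 (overall magnification ≈ 1.2).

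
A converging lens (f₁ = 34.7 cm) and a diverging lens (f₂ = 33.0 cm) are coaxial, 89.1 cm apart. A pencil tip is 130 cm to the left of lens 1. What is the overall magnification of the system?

Lens 1: 1/d_i1 = 1/(34.7) − 1/(130) = 0.02113, so d_i1 = 47.33 cm; m₁ = −d_i1/d_o1 = -0.3641.
d_o2 = 89.1 − (47.33) = 41.77 cm.
f₂ = −33.0 cm (diverging).
Lens 2: 1/d_i2 = 1/(-33.0) − 1/(41.77) = -0.05424, so d_i2 = -18.44 cm; m₂ = −d_i2/d_o2 = +0.4414.
m = m₁·m₂ = (-0.3641)(+0.4414) = -0.161.

m = -0.161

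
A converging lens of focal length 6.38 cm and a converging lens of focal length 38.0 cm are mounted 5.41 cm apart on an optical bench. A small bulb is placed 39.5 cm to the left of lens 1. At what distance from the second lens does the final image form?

Lens 1: 1/d_i1 = 1/f₁ − 1/d_o1 = 1/(6.38) − 1/(39.5) = 0.1314, so d_i1 = 7.609 cm.
The intermediate image is 7.609 cm to the right of lens 1, which lies 2.199 cm to the right of lens 2 — a virtual object — so d_o2 = −2.199 cm.
Lens 2: 1/d_i2 = 1/f₂ − 1/d_o2 = 1/(38.0) − 1/(-2.199) = 0.4811, so d_i2 = 2.08 cm.
The final image is real, 2.08 cm to the right of lens 2 (overall magnification ≈ -0.18).

2.08 cm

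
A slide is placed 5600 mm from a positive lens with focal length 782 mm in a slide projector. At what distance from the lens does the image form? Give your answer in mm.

909 mm

Lens equation: 1/q = 1/f − 1/p = 1/(782.0) − 1/(5600) = 0.001279 − 0.0001786 = 0.001100, so q = 909 mm.
The image is real, inverted and reduced, on the far side of the lens.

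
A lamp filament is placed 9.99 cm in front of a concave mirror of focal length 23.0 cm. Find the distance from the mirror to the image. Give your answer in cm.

Mirror equation: 1/q = 1/f − 1/p = 1/(23.00) − 1/(9.99) = 0.04348 − 0.1001 = -0.05662, so q = -17.7 cm.
The image is virtual, upright and enlarged, behind the mirror.

17.7 cm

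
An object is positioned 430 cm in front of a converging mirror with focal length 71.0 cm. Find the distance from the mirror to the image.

Mirror equation: 1/v = 1/f − 1/u = 1/(71.00) − 1/(430) = 0.01408 − 0.002326 = 0.01176, so v = 85.0 cm.
The image is real, inverted and reduced, in front of the mirror.

85.0 cm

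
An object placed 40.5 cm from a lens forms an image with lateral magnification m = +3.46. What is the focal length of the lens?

f = 57.0 cm (converging)

m = −d_i/d_o ⇒ d_i = −m·d_o = −(+3.46)·(40.5) = -140.1 cm.
1/f = 1/d_o + 1/d_i = 1/(40.5) + 1/(-140.1) = 0.01755, so f = 57.0 cm.
Since f is positive, the lens is converging.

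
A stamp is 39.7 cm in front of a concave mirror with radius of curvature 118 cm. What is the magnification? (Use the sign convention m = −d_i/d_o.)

f = R/2 = 118/2 = 59.00 cm.
1/d_i = 1/f − 1/d_o = 1/(59.00) − 1/(39.7) = -0.008240, so d_i = -121.4 cm.
m = −d_i/d_o = −(-121.4)/(39.7) = +3.06.
The image is virtual, upright and enlarged, behind the mirror.

m = +3.06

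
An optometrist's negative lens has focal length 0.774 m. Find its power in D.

For a negative lens, f = −0.774 m.
P = 1/f = 1/(-0.774 m) = -1.29 D.

P = -1.29 D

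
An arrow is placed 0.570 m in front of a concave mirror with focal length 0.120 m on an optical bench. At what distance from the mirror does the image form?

Mirror equation: 1/v = 1/f − 1/u = 1/(0.1200) − 1/(0.570) = 8.333 − 1.754 = 6.579, so v = 0.152 m.
The image is real, inverted and reduced, in front of the mirror.

0.152 m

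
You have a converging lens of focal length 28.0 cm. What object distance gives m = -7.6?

m = −d_i/d_o ⇒ d_i = −m·d_o.
1/f = 1/d_o + 1/d_i = 1/d_o − 1/(m·d_o) = (1 − 1/m)/d_o, so d_o = f(1 − 1/m) = (28.00)(1 − 1/(-7.6)) = 31.7 cm.

31.7 cm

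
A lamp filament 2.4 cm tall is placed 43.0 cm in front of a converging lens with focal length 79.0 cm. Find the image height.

5.27 cm

1/d_i = 1/f − 1/d_o = 1/(79.00) − 1/(43.0) = -0.01060, so d_i = -94.36 cm.
m = −d_i/d_o = +2.194.
|h_i| = |m|·h_o = 2.194 × 2.4 = 5.27 cm. The image is virtual, upright and enlarged, on the same side as the object.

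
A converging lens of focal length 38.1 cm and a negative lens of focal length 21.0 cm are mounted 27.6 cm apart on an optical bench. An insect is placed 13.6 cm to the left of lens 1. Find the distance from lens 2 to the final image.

14.7 cm

Lens 1: 1/d_i1 = 1/f₁ − 1/d_o1 = 1/(38.1) − 1/(13.6) = -0.04728, so d_i1 = -21.15 cm.
The intermediate image is 21.15 cm to the left of lens 1 (virtual), which is 27.6 − (-21.15) = 48.75 cm to the left of lens 2, so d_o2 = +48.75 cm.
Lens 2 is diverging, so f₂ = −21.0 cm.
Lens 2: 1/d_i2 = 1/f₂ − 1/d_o2 = 1/(-21.0) − 1/(48.75) = -0.06813, so d_i2 = -14.7 cm.
The final image is virtual, 14.7 cm to the left of lens 2 (overall magnification ≈ 0.47).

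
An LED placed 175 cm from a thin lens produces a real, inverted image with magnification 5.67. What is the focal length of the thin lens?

f = 149 cm (converging)

m = −d_i/d_o ⇒ d_i = −m·d_o = −(-5.67)·(175) = 992.2 cm.
1/f = 1/d_o + 1/d_i = 1/(175) + 1/(992.2) = 0.006722, so f = 149 cm.
Since f is positive, the thin lens is converging.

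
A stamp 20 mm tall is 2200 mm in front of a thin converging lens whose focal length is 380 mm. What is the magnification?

1/d_i = 1/f − 1/d_o = 1/(380.0) − 1/(2200) = 0.002177, so d_i = 459.3 mm.
m = −d_i/d_o = −(459.3)/(2200) = -0.209.
The image is real, inverted and reduced, on the far side of the lens.

m = -0.209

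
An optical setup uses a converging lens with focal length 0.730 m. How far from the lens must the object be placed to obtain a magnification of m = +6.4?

m = −d_i/d_o ⇒ d_i = −m·d_o.
1/f = 1/d_o + 1/d_i = 1/d_o − 1/(m·d_o) = (1 − 1/m)/d_o, so d_o = f(1 − 1/m) = (0.7300)(1 − 1/(+6.4)) = 0.616 m.

0.616 m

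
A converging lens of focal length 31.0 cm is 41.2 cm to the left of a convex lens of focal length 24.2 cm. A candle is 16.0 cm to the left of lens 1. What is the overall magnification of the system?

Lens 1: 1/d_i1 = 1/(31.0) − 1/(16.0) = -0.03024, so d_i1 = -33.07 cm; m₁ = −d_i1/d_o1 = +2.067.
d_o2 = 41.2 − (-33.07) = 74.27 cm.
Lens 2: 1/d_i2 = 1/(24.2) − 1/(74.27) = 0.02786, so d_i2 = 35.90 cm; m₂ = −d_i2/d_o2 = -0.4833.
m = m₁·m₂ = (+2.067)(-0.4833) = -0.999.

m = -0.999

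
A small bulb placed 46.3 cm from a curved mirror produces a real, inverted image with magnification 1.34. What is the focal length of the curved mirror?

m = −d_i/d_o ⇒ d_i = −m·d_o = −(-1.34)·(46.3) = 62.04 cm.
1/f = 1/d_o + 1/d_i = 1/(46.3) + 1/(62.04) = 0.03772, so f = 26.5 cm.
Since f is positive, the curved mirror is concave.

f = 26.5 cm (concave)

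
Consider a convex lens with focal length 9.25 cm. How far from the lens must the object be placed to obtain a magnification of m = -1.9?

m = −d_i/d_o ⇒ d_i = −m·d_o.
1/f = 1/d_o + 1/d_i = 1/d_o − 1/(m·d_o) = (1 − 1/m)/d_o, so d_o = f(1 − 1/m) = (9.250)(1 − 1/(-1.9)) = 14.1 cm.

14.1 cm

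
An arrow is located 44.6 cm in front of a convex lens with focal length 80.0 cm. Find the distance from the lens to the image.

Thin-lens equation: 1/s_i = 1/f − 1/s_o = 1/(80.00) − 1/(44.6) = 0.01250 − 0.02242 = -0.009922, so s_i = -101 cm.
The image is virtual, upright and enlarged, on the same side as the object.

101 cm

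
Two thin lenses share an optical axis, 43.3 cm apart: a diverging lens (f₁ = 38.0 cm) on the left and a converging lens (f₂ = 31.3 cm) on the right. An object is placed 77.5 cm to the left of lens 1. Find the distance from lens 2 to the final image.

57.4 cm

Lens 1 is diverging, so f₁ = −38.0 cm.
Lens 1: 1/d_i1 = 1/f₁ − 1/d_o1 = 1/(-38.0) − 1/(77.5) = -0.03922, so d_i1 = -25.50 cm.
The intermediate image is 25.50 cm to the left of lens 1 (virtual), which is 43.3 − (-25.50) = 68.80 cm to the left of lens 2, so d_o2 = +68.80 cm.
Lens 2: 1/d_i2 = 1/f₂ − 1/d_o2 = 1/(31.3) − 1/(68.80) = 0.01741, so d_i2 = 57.4 cm.
The final image is real, 57.4 cm to the right of lens 2 (overall magnification ≈ -0.27).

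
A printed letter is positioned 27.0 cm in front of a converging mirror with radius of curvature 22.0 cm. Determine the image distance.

f = R/2 = 22.0/2 = 11.00 cm.
Mirror equation: 1/s_i = 1/f − 1/s_o = 1/(11.00) − 1/(27.0) = 0.09091 − 0.03704 = 0.05387, so s_i = 18.6 cm.
The image is real, inverted and reduced, in front of the mirror.

18.6 cm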